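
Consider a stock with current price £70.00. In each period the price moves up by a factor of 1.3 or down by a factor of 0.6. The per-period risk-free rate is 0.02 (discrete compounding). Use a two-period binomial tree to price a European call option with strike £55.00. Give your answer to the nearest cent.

£21.90

Risk-neutral probability p = (1 + 0.02 − 0.6)/(1.3 − 0.6) = 0.4200/0.7000 = 0.6000
Terminal stock prices: S_uu = 118.3, S_ud = 54.6, S_dd = 25.2
Terminal payoffs (S − K): max(63.3, 0) = 63.3, max(-0.4, 0) = 0, max(-29.8, 0) = 0
Node u (S = 91): V_u = 1/1.02·[0.6000·63.3000 + 0.4000·0.0000] = 37.2353
Node d (S = 42): V_d = 1/1.02·[0.6000·0.0000 + 0.4000·0.0000] = 0.0000
Node 0 (S = 70): V_0 = 1/1.02·[0.6000·37.2353 + 0.4000·0.0000] = 21.9031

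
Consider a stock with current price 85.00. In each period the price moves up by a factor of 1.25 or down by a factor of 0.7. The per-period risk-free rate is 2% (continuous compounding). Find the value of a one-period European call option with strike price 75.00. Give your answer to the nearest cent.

17.83

Risk-neutral probability p = (e^0.02 − 0.7)/(1.25 − 0.7) = 0.3202/0.5500 = 0.5822
Terminal stock prices: S_u = 106.2, S_d = 59.5
Terminal payoffs (S − K): max(31.25, 0) = 31.25, max(-15.5, 0) = 0
Node 0 (S = 85): V_0 = e^(−0.02)·[0.5822·31.2500 + 0.4178·0.0000] = 17.8330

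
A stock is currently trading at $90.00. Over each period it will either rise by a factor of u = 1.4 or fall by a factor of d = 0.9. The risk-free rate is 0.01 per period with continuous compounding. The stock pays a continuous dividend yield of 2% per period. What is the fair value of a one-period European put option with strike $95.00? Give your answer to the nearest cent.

$11.36

Per-period risk-free factor R = e^0.01 = 1.0101; dividend-adjusted growth = e^(0.01−0.02) = 0.9900.
Risk-neutral probability p = (0.9900 − 0.9)/(1.4 − 0.9) = 0.0900/0.5000 = 0.1801
Terminal stock prices: S_u = 126, S_d = 81
Terminal payoffs (K − S): max(-31, 0) = 0, max(14, 0) = 14
Node 0 (S = 90): V_0 = e^(−0.01)·[0.1801·0.0000 + 0.8199·14.0000] = 11.3644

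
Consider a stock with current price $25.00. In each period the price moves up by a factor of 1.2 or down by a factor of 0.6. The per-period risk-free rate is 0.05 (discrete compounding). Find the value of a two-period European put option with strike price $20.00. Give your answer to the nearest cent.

Risk-neutral probability p = (1 + 0.05 − 0.6)/(1.2 − 0.6) = 0.4500/0.6000 = 0.7500
Terminal stock prices: S_uu = 36, S_ud = 18, S_dd = 9
Terminal payoffs (K − S): max(-16, 0) = 0, max(2, 0) = 2, max(11, 0) = 11
Node u (S = 30): V_u = 1/1.05·[0.7500·0.0000 + 0.2500·2.0000] = 0.4762
Node d (S = 15): V_d = 1/1.05·[0.7500·2.0000 + 0.2500·11.0000] = 4.0476
Node 0 (S = 25): V_0 = 1/1.05·[0.7500·0.4762 + 0.2500·4.0476] = 1.3039

$1.30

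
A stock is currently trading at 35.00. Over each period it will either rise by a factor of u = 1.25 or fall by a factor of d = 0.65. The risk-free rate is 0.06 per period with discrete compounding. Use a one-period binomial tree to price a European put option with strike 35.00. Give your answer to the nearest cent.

3.66

Risk-neutral probability p = (1 + 0.06 − 0.65)/(1.25 − 0.65) = 0.4100/0.6000 = 0.6833
Terminal stock prices: S_u = 43.75, S_d = 22.75
Terminal payoffs (K − S): max(-8.75, 0) = 0, max(12.25, 0) = 12.25
Node 0 (S = 35): V_0 = 1/1.06·[0.6833·0.0000 + 0.3167·12.2500] = 3.6596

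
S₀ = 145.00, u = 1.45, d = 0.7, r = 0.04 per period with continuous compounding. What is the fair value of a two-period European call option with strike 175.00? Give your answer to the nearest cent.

24.75

Risk-neutral probability p = (e^0.04 − 0.7)/(1.45 − 0.7) = 0.3408/0.7500 = 0.4544
Terminal stock prices: S_uu = 304.9, S_ud = 147.2, S_dd = 71.05
Terminal payoffs (S − K): max(129.9, 0) = 129.9, max(-27.83, 0) = 0, max(-104, 0) = 0
Node u (S = 210.2): V_u = e^(−0.04)·[0.4544·129.8625 + 0.5456·0.0000] = 56.6975
Node d (S = 101.5): V_d = e^(−0.04)·[0.4544·0.0000 + 0.5456·0.0000] = 0.0000
Node 0 (S = 145): V_0 = e^(−0.04)·[0.4544·56.6975 + 0.5456·0.0000] = 24.7539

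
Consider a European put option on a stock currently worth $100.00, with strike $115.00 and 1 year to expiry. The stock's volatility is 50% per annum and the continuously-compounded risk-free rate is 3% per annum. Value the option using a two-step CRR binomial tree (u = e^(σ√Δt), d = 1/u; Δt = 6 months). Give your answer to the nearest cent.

CRR parameters: u = e^(σ√Δt) = e^(0.5·√0.5) = 1.4241, d = 1/u = 0.7022
Per-period rate: rΔt = 0.03·0.5 = 0.015, so R = e^0.015 = 1.0151
Risk-neutral probability p = (e^0.015 − 0.7022)/(1.4241 − 0.7022) = 0.3129/0.7219 = 0.4335
Terminal stock prices: S_uu = 202.8, S_ud = 100, S_dd = 49.31
Terminal payoffs (K − S): max(-87.81, 0) = 0, max(15, 0) = 15, max(65.69, 0) = 65.69
Node u (S = 142.4): V_u = e^(−0.015)·[0.4335·0.0000 + 0.5665·15.0000] = 8.3717
Node d (S = 70.22): V_d = e^(−0.015)·[0.4335·15.0000 + 0.5665·65.6931] = 43.0690
Node 0 (S = 100): V_0 = e^(−0.015)·[0.4335·8.3717 + 0.5665·43.0690] = 27.6120

$27.61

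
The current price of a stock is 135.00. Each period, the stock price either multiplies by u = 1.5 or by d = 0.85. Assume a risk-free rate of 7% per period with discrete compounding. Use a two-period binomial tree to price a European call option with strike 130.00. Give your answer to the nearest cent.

33.86

Risk-neutral probability p = (1 + 0.07 − 0.85)/(1.5 − 0.85) = 0.2200/0.6500 = 0.3385
Terminal stock prices: S_uu = 303.8, S_ud = 172.1, S_dd = 97.54
Terminal payoffs (S − K): max(173.8, 0) = 173.8, max(42.12, 0) = 42.12, max(-32.46, 0) = 0
Node u (S = 202.5): V_u = 1/1.07·[0.3385·173.7500 + 0.6615·42.1250] = 81.0047
Node d (S = 114.8): V_d = 1/1.07·[0.3385·42.1250 + 0.6615·0.0000] = 13.3249
Node 0 (S = 135): V_0 = 1/1.07·[0.3385·81.0047 + 0.6615·13.3249] = 33.8616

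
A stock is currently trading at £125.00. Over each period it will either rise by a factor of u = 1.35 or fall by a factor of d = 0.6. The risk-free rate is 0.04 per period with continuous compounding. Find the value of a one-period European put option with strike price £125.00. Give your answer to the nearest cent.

Risk-neutral probability p = (e^0.04 − 0.6)/(1.35 − 0.6) = 0.4408/0.7500 = 0.5877
Terminal stock prices: S_u = 168.8, S_d = 75
Terminal payoffs (K − S): max(-43.75, 0) = 0, max(50, 0) = 50
Node 0 (S = 125): V_0 = e^(−0.04)·[0.5877·0.0000 + 0.4123·50.0000] = 19.8044

£19.80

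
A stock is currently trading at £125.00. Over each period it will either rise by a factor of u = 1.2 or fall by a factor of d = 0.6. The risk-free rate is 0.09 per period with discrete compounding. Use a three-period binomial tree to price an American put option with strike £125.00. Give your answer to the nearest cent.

Risk-neutral probability p = (1 + 0.09 − 0.6)/(1.2 − 0.6) = 0.4900/0.6000 = 0.8167
Terminal stock prices: S_uuu = 216, S_uud = 108, S_udd = 54, S_ddd = 27
Terminal payoffs (K − S): max(-91, 0) = 0, max(17, 0) = 17, max(71, 0) = 71, max(98, 0) = 98
Node uu (S = 180): continuation = 1/1.09·[0.8167·0.0000 + 0.1833·17.0000] = 2.8593; exercise value = 0.0000 ≤ continuation, so V_uu = 2.8593
Node ud (S = 90): continuation = 1/1.09·[0.8167·17.0000 + 0.1833·71.0000] = 24.6789; exercise value = 35.0000 > continuation, so V_ud = 35.0000 (exercise)
Node dd (S = 45): continuation = 1/1.09·[0.8167·71.0000 + 0.1833·98.0000] = 69.6789; exercise value = 80.0000 > continuation, so V_dd = 80.0000 (exercise)
Node u (S = 150): continuation = 1/1.09·[0.8167·2.8593 + 0.1833·35.0000] = 8.0292; exercise value = 0.0000 ≤ continuation, so V_u = 8.0292
Node d (S = 75): continuation = 1/1.09·[0.8167·35.0000 + 0.1833·80.0000] = 39.6789; exercise value = 50.0000 > continuation, so V_d = 50.0000 (exercise)
Node 0 (S = 125): continuation = 1/1.09·[0.8167·8.0292 + 0.1833·50.0000] = 14.4255; exercise value = 0.0000 ≤ continuation, so V_0 = 14.4255

£14.43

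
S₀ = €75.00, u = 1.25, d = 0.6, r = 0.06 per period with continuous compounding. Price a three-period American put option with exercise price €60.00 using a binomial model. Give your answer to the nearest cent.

Risk-neutral probability p = (e^0.06 − 0.6)/(1.25 − 0.6) = 0.4618/0.6500 = 0.7105
Terminal stock prices: S_uuu = 146.5, S_uud = 70.31, S_udd = 33.75, S_ddd = 16.2
Terminal payoffs (K − S): max(-86.48, 0) = 0, max(-10.31, 0) = 0, max(26.25, 0) = 26.25, max(43.8, 0) = 43.8
Node uu (S = 117.2): continuation = e^(−0.06)·[0.7105·0.0000 + 0.2895·0.0000] = 0.0000; exercise value = 0.0000 ≤ continuation, so V_uu = 0.0000
Node ud (S = 56.25): continuation = e^(−0.06)·[0.7105·0.0000 + 0.2895·26.2500] = 7.1564; exercise value = 3.7500 ≤ continuation, so V_ud = 7.1564
Node dd (S = 27): continuation = e^(−0.06)·[0.7105·26.2500 + 0.2895·43.8000] = 29.5059; exercise value = 33.0000 > continuation, so V_dd = 33.0000 (exercise)
Node u (S = 93.75): continuation = e^(−0.06)·[0.7105·0.0000 + 0.2895·7.1564] = 1.9510; exercise value = 0.0000 ≤ continuation, so V_u = 1.9510
Node d (S = 45): continuation = e^(−0.06)·[0.7105·7.1564 + 0.2895·33.0000] = 13.7852; exercise value = 15.0000 > continuation, so V_d = 15.0000 (exercise)
Node 0 (S = 75): continuation = e^(−0.06)·[0.7105·1.9510 + 0.2895·15.0000] = 5.3949; exercise value = 0.0000 ≤ continuation, so V_0 = 5.3949

€5.39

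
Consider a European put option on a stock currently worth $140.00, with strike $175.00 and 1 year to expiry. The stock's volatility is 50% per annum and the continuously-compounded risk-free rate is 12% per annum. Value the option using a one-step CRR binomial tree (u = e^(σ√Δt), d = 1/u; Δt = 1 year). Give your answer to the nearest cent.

$39.96

CRR parameters: u = e^(σ√Δt) = e^(0.5·√1) = 1.6487, d = 1/u = 0.6065
Per-period rate: rΔt = 0.12·1 = 0.12, so R = e^0.12 = 1.1275
Risk-neutral probability p = (e^0.12 − 0.6065)/(1.6487 − 0.6065) = 0.5210/1.0422 = 0.4999
Terminal stock prices: S_u = 230.8, S_d = 84.91
Terminal payoffs (K − S): max(-55.82, 0) = 0, max(90.09, 0) = 90.09
Node 0 (S = 140): V_0 = e^(−0.12)·[0.4999·0.0000 + 0.5001·90.0857] = 39.9593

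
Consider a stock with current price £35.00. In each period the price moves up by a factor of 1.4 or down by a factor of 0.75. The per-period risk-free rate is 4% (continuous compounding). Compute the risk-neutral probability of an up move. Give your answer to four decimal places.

Risk-neutral probability p = (e^0.04 − 0.75)/(1.4 − 0.75) = 0.2908/0.6500 = 0.4474

p = 0.4474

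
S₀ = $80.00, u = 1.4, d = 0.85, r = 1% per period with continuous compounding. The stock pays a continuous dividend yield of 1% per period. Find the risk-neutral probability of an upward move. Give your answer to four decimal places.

Per-period risk-free factor R = e^0.01 = 1.0101; dividend-adjusted growth = e^(0.01−0.01) = 1.0000.
Risk-neutral probability p = (1.0000 − 0.85)/(1.4 − 0.85) = 0.1500/0.5500 = 0.2727

p = 0.2727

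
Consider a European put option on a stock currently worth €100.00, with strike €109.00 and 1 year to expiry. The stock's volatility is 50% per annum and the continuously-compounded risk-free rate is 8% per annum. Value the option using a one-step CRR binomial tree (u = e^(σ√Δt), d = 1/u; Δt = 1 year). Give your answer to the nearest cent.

€24.21

CRR parameters: u = e^(σ√Δt) = e^(0.5·√1) = 1.6487, d = 1/u = 0.6065
Per-period rate: rΔt = 0.08·1 = 0.08, so R = e^0.08 = 1.0833
Risk-neutral probability p = (e^0.08 − 0.6065)/(1.6487 − 0.6065) = 0.4768/1.0422 = 0.4575
Terminal stock prices: S_u = 164.9, S_d = 60.65
Terminal payoffs (K − S): max(-55.87, 0) = 0, max(48.35, 0) = 48.35
Node 0 (S = 100): V_0 = e^(−0.08)·[0.4575·0.0000 + 0.5425·48.3469] = 24.2137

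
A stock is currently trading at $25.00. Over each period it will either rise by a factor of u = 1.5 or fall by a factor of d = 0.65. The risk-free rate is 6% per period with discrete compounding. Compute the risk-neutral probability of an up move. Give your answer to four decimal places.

p = 0.4824

Risk-neutral probability p = (1 + 0.06 − 0.65)/(1.5 − 0.65) = 0.4100/0.8500 = 0.4824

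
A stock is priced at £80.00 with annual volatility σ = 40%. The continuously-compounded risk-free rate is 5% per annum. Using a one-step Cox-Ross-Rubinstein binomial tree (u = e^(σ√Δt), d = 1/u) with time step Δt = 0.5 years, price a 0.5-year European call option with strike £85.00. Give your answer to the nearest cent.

CRR parameters: u = e^(σ√Δt) = e^(0.4·√0.5) = 1.3269, d = 1/u = 0.7536
Per-period rate: rΔt = 0.05·0.5 = 0.025, so R = e^0.025 = 1.0253
Risk-neutral probability p = (e^0.025 − 0.7536)/(1.3269 − 0.7536) = 0.2717/0.5733 = 0.4739
Terminal stock prices: S_u = 106.2, S_d = 60.29
Terminal payoffs (S − K): max(21.15, 0) = 21.15, max(-24.71, 0) = 0
Node 0 (S = 80): V_0 = e^(−0.025)·[0.4739·21.1517 + 0.5261·0.0000] = 9.7767

£9.78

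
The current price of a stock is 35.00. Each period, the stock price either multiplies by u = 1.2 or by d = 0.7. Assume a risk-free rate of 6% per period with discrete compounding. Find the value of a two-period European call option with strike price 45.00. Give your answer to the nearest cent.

2.49

Risk-neutral probability p = (1 + 0.06 − 0.7)/(1.2 − 0.7) = 0.3600/0.5000 = 0.7200
Terminal stock prices: S_uu = 50.4, S_ud = 29.4, S_dd = 17.15
Terminal payoffs (S − K): max(5.4, 0) = 5.4, max(-15.6, 0) = 0, max(-27.85, 0) = 0
Node u (S = 42): V_u = 1/1.06·[0.7200·5.4000 + 0.2800·0.0000] = 3.6679
Node d (S = 24.5): V_d = 1/1.06·[0.7200·0.0000 + 0.2800·0.0000] = 0.0000
Node 0 (S = 35): V_0 = 1/1.06·[0.7200·3.6679 + 0.2800·0.0000] = 2.4914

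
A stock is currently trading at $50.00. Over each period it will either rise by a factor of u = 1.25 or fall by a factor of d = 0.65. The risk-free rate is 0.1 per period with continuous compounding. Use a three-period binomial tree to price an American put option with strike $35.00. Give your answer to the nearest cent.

$1.22

Risk-neutral probability p = (e^0.1 − 0.65)/(1.25 − 0.65) = 0.4552/0.6000 = 0.7586
Terminal stock prices: S_uuu = 97.66, S_uud = 50.78, S_udd = 26.41, S_ddd = 13.73
Terminal payoffs (K − S): max(-62.66, 0) = 0, max(-15.78, 0) = 0, max(8.594, 0) = 8.594, max(21.27, 0) = 21.27
Node uu (S = 78.12): continuation = e^(−0.1)·[0.7586·0.0000 + 0.2414·0.0000] = 0.0000; exercise value = 0.0000 ≤ continuation, so V_uu = 0.0000
Node ud (S = 40.62): continuation = e^(−0.1)·[0.7586·0.0000 + 0.2414·8.5937] = 1.8770; exercise value = 0.0000 ≤ continuation, so V_ud = 1.8770
Node dd (S = 21.13): continuation = e^(−0.1)·[0.7586·8.5937 + 0.2414·21.2687] = 10.5443; exercise value = 13.8750 > continuation, so V_dd = 13.8750 (exercise)
Node u (S = 62.5): continuation = e^(−0.1)·[0.7586·0.0000 + 0.2414·1.8770] = 0.4100; exercise value = 0.0000 ≤ continuation, so V_u = 0.4100
Node d (S = 32.5): continuation = e^(−0.1)·[0.7586·1.8770 + 0.2414·13.8750] = 4.3189; exercise value = 2.5000 ≤ continuation, so V_d = 4.3189
Node 0 (S = 50): continuation = e^(−0.1)·[0.7586·0.4100 + 0.2414·4.3189] = 1.2247; exercise value = 0.0000 ≤ continuation, so V_0 = 1.2247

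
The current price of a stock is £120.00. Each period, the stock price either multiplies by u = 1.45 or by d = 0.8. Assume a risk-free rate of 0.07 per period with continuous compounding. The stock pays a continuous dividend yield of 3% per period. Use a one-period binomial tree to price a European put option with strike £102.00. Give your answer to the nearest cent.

Per-period risk-free factor R = e^0.07 = 1.0725; dividend-adjusted growth = e^(0.07−0.03) = 1.0408.
Risk-neutral probability p = (1.0408 − 0.8)/(1.45 − 0.8) = 0.2408/0.6500 = 0.3705
Terminal stock prices: S_u = 174, S_d = 96
Terminal payoffs (K − S): max(-72, 0) = 0, max(6, 0) = 6
Node 0 (S = 120): V_0 = e^(−0.07)·[0.3705·0.0000 + 0.6295·6.0000] = 3.5218

£3.52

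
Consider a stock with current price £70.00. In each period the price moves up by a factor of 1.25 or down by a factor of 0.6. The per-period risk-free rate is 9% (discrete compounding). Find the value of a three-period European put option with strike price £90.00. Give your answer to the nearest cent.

£14.95

Risk-neutral probability p = (1 + 0.09 − 0.6)/(1.25 − 0.6) = 0.4900/0.6500 = 0.7538
Terminal stock prices: S_uuu = 136.7, S_uud = 65.62, S_udd = 31.5, S_ddd = 15.12
Terminal payoffs (K − S): max(-46.72, 0) = 0, max(24.38, 0) = 24.38, max(58.5, 0) = 58.5, max(74.88, 0) = 74.88
Node uu (S = 109.4): V_uu = 1/1.09·[0.7538·0.0000 + 0.2462·24.3750] = 5.5046
Node ud (S = 52.5): V_ud = 1/1.09·[0.7538·24.3750 + 0.2462·58.5000] = 30.0688
Node dd (S = 25.2): V_dd = 1/1.09·[0.7538·58.5000 + 0.2462·74.8800] = 57.3688
Node u (S = 87.5): V_u = 1/1.09·[0.7538·5.5046 + 0.2462·30.0688] = 10.5974
Node d (S = 42): V_d = 1/1.09·[0.7538·30.0688 + 0.2462·57.3688] = 33.7512
Node 0 (S = 70): V_0 = 1/1.09·[0.7538·10.5974 + 0.2462·33.7512] = 14.9512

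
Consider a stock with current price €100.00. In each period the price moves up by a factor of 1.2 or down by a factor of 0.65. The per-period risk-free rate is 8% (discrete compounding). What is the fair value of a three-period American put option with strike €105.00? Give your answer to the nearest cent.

Risk-neutral probability p = (1 + 0.08 − 0.65)/(1.2 − 0.65) = 0.4300/0.5500 = 0.7818
Terminal stock prices: S_uuu = 172.8, S_uud = 93.6, S_udd = 50.7, S_ddd = 27.46
Terminal payoffs (K − S): max(-67.8, 0) = 0, max(11.4, 0) = 11.4, max(54.3, 0) = 54.3, max(77.54, 0) = 77.54
Node uu (S = 144): continuation = 1/1.08·[0.7818·0.0000 + 0.2182·11.4000] = 2.3030; exercise value = 0.0000 ≤ continuation, so V_uu = 2.3030
Node ud (S = 78): continuation = 1/1.08·[0.7818·11.4000 + 0.2182·54.3000] = 19.2222; exercise value = 27.0000 > continuation, so V_ud = 27.0000 (exercise)
Node dd (S = 42.25): continuation = 1/1.08·[0.7818·54.3000 + 0.2182·77.5375] = 54.9722; exercise value = 62.7500 > continuation, so V_dd = 62.7500 (exercise)
Node u (S = 120): continuation = 1/1.08·[0.7818·2.3030 + 0.2182·27.0000] = 7.1217; exercise value = 0.0000 ≤ continuation, so V_u = 7.1217
Node d (S = 65): continuation = 1/1.08·[0.7818·27.0000 + 0.2182·62.7500] = 32.2222; exercise value = 40.0000 > continuation, so V_d = 40.0000 (exercise)
Node 0 (S = 100): continuation = 1/1.08·[0.7818·7.1217 + 0.2182·40.0000] = 13.2363; exercise value = 5.0000 ≤ continuation, so V_0 = 13.2363

€13.24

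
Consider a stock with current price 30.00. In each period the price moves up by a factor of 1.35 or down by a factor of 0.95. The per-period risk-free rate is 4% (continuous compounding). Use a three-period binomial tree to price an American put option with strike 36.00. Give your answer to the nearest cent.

Risk-neutral probability p = (e^0.04 − 0.95)/(1.35 − 0.95) = 0.0908/0.4000 = 0.2270
Terminal stock prices: S_uuu = 73.81, S_uud = 51.94, S_udd = 36.55, S_ddd = 25.72
Terminal payoffs (K − S): max(-37.81, 0) = 0, max(-15.94, 0) = 0, max(-0.5512, 0) = 0, max(10.28, 0) = 10.28
Node uu (S = 54.68): continuation = e^(−0.04)·[0.2270·0.0000 + 0.7730·0.0000] = 0.0000; exercise value = 0.0000 ≤ continuation, so V_uu = 0.0000
Node ud (S = 38.48): continuation = e^(−0.04)·[0.2270·0.0000 + 0.7730·0.0000] = 0.0000; exercise value = 0.0000 ≤ continuation, so V_ud = 0.0000
Node dd (S = 27.07): continuation = e^(−0.04)·[0.2270·0.0000 + 0.7730·10.2788] = 7.6337; exercise value = 8.9250 > continuation, so V_dd = 8.9250 (exercise)
Node u (S = 40.5): continuation = e^(−0.04)·[0.2270·0.0000 + 0.7730·0.0000] = 0.0000; exercise value = 0.0000 ≤ continuation, so V_u = 0.0000
Node d (S = 28.5): continuation = e^(−0.04)·[0.2270·0.0000 + 0.7730·8.9250] = 6.6283; exercise value = 7.5000 > continuation, so V_d = 7.5000 (exercise)
Node 0 (S = 30): continuation = e^(−0.04)·[0.2270·0.0000 + 0.7730·7.5000] = 5.5700; exercise value = 6.0000 > continuation, so V_0 = 6.0000 (exercise)

6.00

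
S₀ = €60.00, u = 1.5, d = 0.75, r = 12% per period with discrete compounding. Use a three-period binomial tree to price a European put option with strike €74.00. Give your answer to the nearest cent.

Risk-neutral probability p = (1 + 0.12 − 0.75)/(1.5 − 0.75) = 0.3700/0.7500 = 0.4933
Terminal stock prices: S_uuu = 202.5, S_uud = 101.2, S_udd = 50.62, S_ddd = 25.31
Terminal payoffs (K − S): max(-128.5, 0) = 0, max(-27.25, 0) = 0, max(23.38, 0) = 23.38, max(48.69, 0) = 48.69
Node uu (S = 135): V_uu = 1/1.12·[0.4933·0.0000 + 0.5067·0.0000] = 0.0000
Node ud (S = 67.5): V_ud = 1/1.12·[0.4933·0.0000 + 0.5067·23.3750] = 10.5744
Node dd (S = 33.75): V_dd = 1/1.12·[0.4933·23.3750 + 0.5067·48.6875] = 32.3214
Node u (S = 90): V_u = 1/1.12·[0.4933·0.0000 + 0.5067·10.5744] = 4.7837
Node d (S = 45): V_d = 1/1.12·[0.4933·10.5744 + 0.5067·32.3214] = 19.2794
Node 0 (S = 60): V_0 = 1/1.12·[0.4933·4.7837 + 0.5067·19.2794] = 10.8287

€10.83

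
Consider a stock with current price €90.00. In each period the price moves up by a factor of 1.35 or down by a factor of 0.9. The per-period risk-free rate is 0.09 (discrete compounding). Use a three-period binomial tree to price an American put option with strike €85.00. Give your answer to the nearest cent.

Risk-neutral probability p = (1 + 0.09 − 0.9)/(1.35 − 0.9) = 0.1900/0.4500 = 0.4222
Terminal stock prices: S_uuu = 221.4, S_uud = 147.6, S_udd = 98.42, S_ddd = 65.61
Terminal payoffs (K − S): max(-136.4, 0) = 0, max(-62.62, 0) = 0, max(-13.42, 0) = 0, max(19.39, 0) = 19.39
Node uu (S = 164): continuation = 1/1.09·[0.4222·0.0000 + 0.5778·0.0000] = 0.0000; exercise value = 0.0000 ≤ continuation, so V_uu = 0.0000
Node ud (S = 109.4): continuation = 1/1.09·[0.4222·0.0000 + 0.5778·0.0000] = 0.0000; exercise value = 0.0000 ≤ continuation, so V_ud = 0.0000
Node dd (S = 72.9): continuation = 1/1.09·[0.4222·0.0000 + 0.5778·19.3900] = 10.2781; exercise value = 12.1000 > continuation, so V_dd = 12.1000 (exercise)
Node u (S = 121.5): continuation = 1/1.09·[0.4222·0.0000 + 0.5778·0.0000] = 0.0000; exercise value = 0.0000 ≤ continuation, so V_u = 0.0000
Node d (S = 81): continuation = 1/1.09·[0.4222·0.0000 + 0.5778·12.1000] = 6.4139; exercise value = 4.0000 ≤ continuation, so V_d = 6.4139
Node 0 (S = 90): continuation = 1/1.09·[0.4222·0.0000 + 0.5778·6.4139] = 3.3998; exercise value = 0.0000 ≤ continuation, so V_0 = 3.3998

€3.40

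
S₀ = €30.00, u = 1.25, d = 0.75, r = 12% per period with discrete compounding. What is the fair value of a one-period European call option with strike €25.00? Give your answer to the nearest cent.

€8.26

Risk-neutral probability p = (1 + 0.12 − 0.75)/(1.25 − 0.75) = 0.3700/0.5000 = 0.7400
Terminal stock prices: S_u = 37.5, S_d = 22.5
Terminal payoffs (S − K): max(12.5, 0) = 12.5, max(-2.5, 0) = 0
Node 0 (S = 30): V_0 = 1/1.12·[0.7400·12.5000 + 0.2600·0.0000] = 8.2589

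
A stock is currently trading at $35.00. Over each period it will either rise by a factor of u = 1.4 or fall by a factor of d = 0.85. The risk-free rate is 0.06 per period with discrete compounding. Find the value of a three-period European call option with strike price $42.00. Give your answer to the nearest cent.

Risk-neutral probability p = (1 + 0.06 − 0.85)/(1.4 − 0.85) = 0.2100/0.5500 = 0.3818
Terminal stock prices: S_uuu = 96.04, S_uud = 58.31, S_udd = 35.4, S_ddd = 21.49
Terminal payoffs (S − K): max(54.04, 0) = 54.04, max(16.31, 0) = 16.31, max(-6.598, 0) = 0, max(-20.51, 0) = 0
Node uu (S = 68.6): V_uu = 1/1.06·[0.3818·54.0400 + 0.6182·16.3100] = 28.9774
Node ud (S = 41.65): V_ud = 1/1.06·[0.3818·16.3100 + 0.6182·0.0000] = 5.8750
Node dd (S = 25.29): V_dd = 1/1.06·[0.3818·0.0000 + 0.6182·0.0000] = 0.0000
Node u (S = 49): V_u = 1/1.06·[0.3818·28.9774 + 0.6182·5.8750] = 13.8640
Node d (S = 29.75): V_d = 1/1.06·[0.3818·5.8750 + 0.6182·0.0000] = 2.1162
Node 0 (S = 35): V_0 = 1/1.06·[0.3818·13.8640 + 0.6182·2.1162] = 6.2280

$6.23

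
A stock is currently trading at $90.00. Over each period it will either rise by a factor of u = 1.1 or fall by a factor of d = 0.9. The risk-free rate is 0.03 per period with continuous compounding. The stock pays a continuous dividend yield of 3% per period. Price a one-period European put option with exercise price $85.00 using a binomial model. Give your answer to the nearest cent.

$1.94

Per-period risk-free factor R = e^0.03 = 1.0305; dividend-adjusted growth = e^(0.03−0.03) = 1.0000.
Risk-neutral probability p = (1.0000 − 0.9)/(1.1 − 0.9) = 0.1000/0.2000 = 0.5000
Terminal stock prices: S_u = 99, S_d = 81
Terminal payoffs (K − S): max(-14, 0) = 0, max(4, 0) = 4
Node 0 (S = 90): V_0 = e^(−0.03)·[0.5000·0.0000 + 0.5000·4.0000] = 1.9409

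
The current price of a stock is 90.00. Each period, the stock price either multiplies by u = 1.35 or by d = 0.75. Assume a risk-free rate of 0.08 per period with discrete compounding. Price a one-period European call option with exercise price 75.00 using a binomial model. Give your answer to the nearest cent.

Risk-neutral probability p = (1 + 0.08 − 0.75)/(1.35 − 0.75) = 0.3300/0.6000 = 0.5500
Terminal stock prices: S_u = 121.5, S_d = 67.5
Terminal payoffs (S − K): max(46.5, 0) = 46.5, max(-7.5, 0) = 0
Node 0 (S = 90): V_0 = 1/1.08·[0.5500·46.5000 + 0.4500·0.0000] = 23.6806

23.68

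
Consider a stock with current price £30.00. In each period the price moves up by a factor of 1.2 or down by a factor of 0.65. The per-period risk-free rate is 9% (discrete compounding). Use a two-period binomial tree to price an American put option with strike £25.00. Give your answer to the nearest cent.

Risk-neutral probability p = (1 + 0.09 − 0.65)/(1.2 − 0.65) = 0.4400/0.5500 = 0.8000
Terminal stock prices: S_uu = 43.2, S_ud = 23.4, S_dd = 12.68
Terminal payoffs (K − S): max(-18.2, 0) = 0, max(1.6, 0) = 1.6, max(12.32, 0) = 12.32
Node u (S = 36): continuation = 1/1.09·[0.8000·0.0000 + 0.2000·1.6000] = 0.2936; exercise value = 0.0000 ≤ continuation, so V_u = 0.2936
Node d (S = 19.5): continuation = 1/1.09·[0.8000·1.6000 + 0.2000·12.3250] = 3.4358; exercise value = 5.5000 > continuation, so V_d = 5.5000 (exercise)
Node 0 (S = 30): continuation = 1/1.09·[0.8000·0.2936 + 0.2000·5.5000] = 1.2246; exercise value = 0.0000 ≤ continuation, so V_0 = 1.2246

£1.22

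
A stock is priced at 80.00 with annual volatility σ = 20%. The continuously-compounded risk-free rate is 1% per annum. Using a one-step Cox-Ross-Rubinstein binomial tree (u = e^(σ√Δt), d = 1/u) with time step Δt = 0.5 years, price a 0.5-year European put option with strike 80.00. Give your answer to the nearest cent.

CRR parameters: u = e^(σ√Δt) = e^(0.2·√0.5) = 1.1519, d = 1/u = 0.8681
Per-period rate: rΔt = 0.01·0.5 = 0.005, so R = e^0.005 = 1.0050
Risk-neutral probability p = (e^0.005 − 0.8681)/(1.1519 − 0.8681) = 0.1369/0.2838 = 0.4824
Terminal stock prices: S_u = 92.15, S_d = 69.45
Terminal payoffs (K − S): max(-12.15, 0) = 0, max(10.55, 0) = 10.55
Node 0 (S = 80): V_0 = e^(−0.005)·[0.4824·0.0000 + 0.5176·10.5501] = 5.4339

5.43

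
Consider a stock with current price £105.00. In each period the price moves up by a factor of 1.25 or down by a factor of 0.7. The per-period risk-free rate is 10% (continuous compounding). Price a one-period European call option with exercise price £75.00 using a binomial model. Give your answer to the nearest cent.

Risk-neutral probability p = (e^0.1 − 0.7)/(1.25 − 0.7) = 0.4052/0.5500 = 0.7367
Terminal stock prices: S_u = 131.2, S_d = 73.5
Terminal payoffs (S − K): max(56.25, 0) = 56.25, max(-1.5, 0) = 0
Node 0 (S = 105): V_0 = e^(−0.1)·[0.7367·56.2500 + 0.2633·0.0000] = 37.4946

£37.49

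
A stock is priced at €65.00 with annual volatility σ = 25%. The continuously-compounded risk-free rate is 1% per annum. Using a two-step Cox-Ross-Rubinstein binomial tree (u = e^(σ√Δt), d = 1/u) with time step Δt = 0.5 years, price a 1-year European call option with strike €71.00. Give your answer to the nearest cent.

€4.72

CRR parameters: u = e^(σ√Δt) = e^(0.25·√0.5) = 1.1934, d = 1/u = 0.8380
Per-period rate: rΔt = 0.01·0.5 = 0.005, so R = e^0.005 = 1.0050
Risk-neutral probability p = (e^0.005 − 0.8380)/(1.1934 − 0.8380) = 0.1670/0.3554 = 0.4700
Terminal stock prices: S_uu = 92.57, S_ud = 65, S_dd = 45.64
Terminal payoffs (S − K): max(21.57, 0) = 21.57, max(-6, 0) = 0, max(-25.36, 0) = 0
Node u (S = 77.57): V_u = e^(−0.005)·[0.4700·21.5677 + 0.5300·0.0000] = 10.0868
Node d (S = 54.47): V_d = e^(−0.005)·[0.4700·0.0000 + 0.5300·0.0000] = 0.0000
Node 0 (S = 65): V_0 = e^(−0.005)·[0.4700·10.0868 + 0.5300·0.0000] = 4.7174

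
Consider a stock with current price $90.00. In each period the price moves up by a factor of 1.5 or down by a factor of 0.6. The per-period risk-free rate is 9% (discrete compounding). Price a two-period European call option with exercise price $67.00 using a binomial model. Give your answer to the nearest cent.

$39.65

Risk-neutral probability p = (1 + 0.09 − 0.6)/(1.5 − 0.6) = 0.4900/0.9000 = 0.5444
Terminal stock prices: S_uu = 202.5, S_ud = 81, S_dd = 32.4
Terminal payoffs (S − K): max(135.5, 0) = 135.5, max(14, 0) = 14, max(-34.6, 0) = 0
Node u (S = 135): V_u = 1/1.09·[0.5444·135.5000 + 0.4556·14.0000] = 73.5321
Node d (S = 54): V_d = 1/1.09·[0.5444·14.0000 + 0.4556·0.0000] = 6.9929
Node 0 (S = 90): V_0 = 1/1.09·[0.5444·73.5321 + 0.4556·6.9929] = 39.6512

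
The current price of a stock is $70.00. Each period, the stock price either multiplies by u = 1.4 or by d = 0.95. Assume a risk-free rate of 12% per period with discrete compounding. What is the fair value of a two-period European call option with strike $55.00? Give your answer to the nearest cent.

$26.15

Risk-neutral probability p = (1 + 0.12 − 0.95)/(1.4 − 0.95) = 0.1700/0.4500 = 0.3778
Terminal stock prices: S_uu = 137.2, S_ud = 93.1, S_dd = 63.17
Terminal payoffs (S − K): max(82.2, 0) = 82.2, max(38.1, 0) = 38.1, max(8.175, 0) = 8.175
Node u (S = 98): V_u = 1/1.12·[0.3778·82.2000 + 0.6222·38.1000] = 48.8929
Node d (S = 66.5): V_d = 1/1.12·[0.3778·38.1000 + 0.6222·8.1750] = 17.3929
Node 0 (S = 70): V_0 = 1/1.12·[0.3778·48.8929 + 0.6222·17.3929] = 26.1543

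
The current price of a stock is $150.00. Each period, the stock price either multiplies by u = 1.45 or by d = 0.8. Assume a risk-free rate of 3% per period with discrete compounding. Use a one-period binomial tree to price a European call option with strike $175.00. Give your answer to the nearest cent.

$14.60

Risk-neutral probability p = (1 + 0.03 − 0.8)/(1.45 − 0.8) = 0.2300/0.6500 = 0.3538
Terminal stock prices: S_u = 217.5, S_d = 120
Terminal payoffs (S − K): max(42.5, 0) = 42.5, max(-55, 0) = 0
Node 0 (S = 150): V_0 = 1/1.03·[0.3538·42.5000 + 0.6462·0.0000] = 14.6004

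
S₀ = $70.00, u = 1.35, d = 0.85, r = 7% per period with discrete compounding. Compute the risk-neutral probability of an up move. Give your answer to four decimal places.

p = 0.4400

Risk-neutral probability p = (1 + 0.07 − 0.85)/(1.35 − 0.85) = 0.2200/0.5000 = 0.4400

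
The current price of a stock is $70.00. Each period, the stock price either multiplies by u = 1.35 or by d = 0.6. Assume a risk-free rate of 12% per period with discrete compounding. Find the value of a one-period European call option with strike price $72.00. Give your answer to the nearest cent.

$13.93

Risk-neutral probability p = (1 + 0.12 − 0.6)/(1.35 − 0.6) = 0.5200/0.7500 = 0.6933
Terminal stock prices: S_u = 94.5, S_d = 42
Terminal payoffs (S − K): max(22.5, 0) = 22.5, max(-30, 0) = 0
Node 0 (S = 70): V_0 = 1/1.12·[0.6933·22.5000 + 0.3067·0.0000] = 13.9286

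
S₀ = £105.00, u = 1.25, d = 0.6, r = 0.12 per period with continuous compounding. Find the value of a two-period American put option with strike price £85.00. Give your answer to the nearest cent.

£4.43

Risk-neutral probability p = (e^0.12 − 0.6)/(1.25 − 0.6) = 0.5275/0.6500 = 0.8115
Terminal stock prices: S_uu = 164.1, S_ud = 78.75, S_dd = 37.8
Terminal payoffs (K − S): max(-79.06, 0) = 0, max(6.25, 0) = 6.25, max(47.2, 0) = 47.2
Node u (S = 131.2): continuation = e^(−0.12)·[0.8115·0.0000 + 0.1885·6.2500] = 1.0447; exercise value = 0.0000 ≤ continuation, so V_u = 1.0447
Node d (S = 63): continuation = e^(−0.12)·[0.8115·6.2500 + 0.1885·47.2000] = 12.3882; exercise value = 22.0000 > continuation, so V_d = 22.0000 (exercise)
Node 0 (S = 105): continuation = e^(−0.12)·[0.8115·1.0447 + 0.1885·22.0000] = 4.4294; exercise value = 0.0000 ≤ continuation, so V_0 = 4.4294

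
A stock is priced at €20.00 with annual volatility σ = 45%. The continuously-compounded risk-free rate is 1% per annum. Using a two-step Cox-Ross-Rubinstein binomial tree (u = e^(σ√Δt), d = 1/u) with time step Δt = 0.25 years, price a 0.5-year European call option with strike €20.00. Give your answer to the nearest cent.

€2.29

CRR parameters: u = e^(σ√Δt) = e^(0.45·√0.25) = 1.2523, d = 1/u = 0.7985
Per-period rate: rΔt = 0.01·0.25 = 0.0025, so R = e^0.0025 = 1.0025
Risk-neutral probability p = (e^0.0025 − 0.7985)/(1.2523 − 0.7985) = 0.2040/0.4538 = 0.4495
Terminal stock prices: S_uu = 31.37, S_ud = 20, S_dd = 12.75
Terminal payoffs (S − K): max(11.37, 0) = 11.37, max(0, 0) = 0, max(-7.247, 0) = 0
Node u (S = 25.05): V_u = e^(−0.0025)·[0.4495·11.3662 + 0.5505·0.0000] = 5.0964
Node d (S = 15.97): V_d = e^(−0.0025)·[0.4495·0.0000 + 0.5505·0.0000] = 0.0000
Node 0 (S = 20): V_0 = e^(−0.0025)·[0.4495·5.0964 + 0.5505·0.0000] = 2.2851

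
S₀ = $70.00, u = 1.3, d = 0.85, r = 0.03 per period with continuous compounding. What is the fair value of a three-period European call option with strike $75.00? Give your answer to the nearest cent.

Risk-neutral probability p = (e^0.03 − 0.85)/(1.3 − 0.85) = 0.1805/0.4500 = 0.4010
Terminal stock prices: S_uuu = 153.8, S_uud = 100.6, S_udd = 65.75, S_ddd = 42.99
Terminal payoffs (S − K): max(78.79, 0) = 78.79, max(25.56, 0) = 25.56, max(-9.253, 0) = 0, max(-32.01, 0) = 0
Node uu (S = 118.3): V_uu = e^(−0.03)·[0.4010·78.7900 + 0.5990·25.5550] = 45.5166
Node ud (S = 77.35): V_ud = e^(−0.03)·[0.4010·25.5550 + 0.5990·0.0000] = 9.9449
Node dd (S = 50.57): V_dd = e^(−0.03)·[0.4010·0.0000 + 0.5990·0.0000] = 0.0000
Node u (S = 91): V_u = e^(−0.03)·[0.4010·45.5166 + 0.5990·9.9449] = 23.4940
Node d (S = 59.5): V_d = e^(−0.03)·[0.4010·9.9449 + 0.5990·0.0000] = 3.8702
Node 0 (S = 70): V_0 = e^(−0.03)·[0.4010·23.4940 + 0.5990·3.8702] = 11.3926

$11.39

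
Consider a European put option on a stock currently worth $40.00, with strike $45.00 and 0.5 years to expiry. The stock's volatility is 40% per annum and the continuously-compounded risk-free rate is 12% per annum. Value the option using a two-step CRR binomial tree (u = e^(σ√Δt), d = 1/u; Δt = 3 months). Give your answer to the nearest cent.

CRR parameters: u = e^(σ√Δt) = e^(0.4·√0.25) = 1.2214, d = 1/u = 0.8187
Per-period rate: rΔt = 0.12·0.25 = 0.03, so R = e^0.03 = 1.0305
Risk-neutral probability p = (e^0.03 − 0.8187)/(1.2214 − 0.8187) = 0.2117/0.4027 = 0.5258
Terminal stock prices: S_uu = 59.67, S_ud = 40, S_dd = 26.81
Terminal payoffs (K − S): max(-14.67, 0) = 0, max(5, 0) = 5, max(18.19, 0) = 18.19
Node u (S = 48.86): V_u = e^(−0.03)·[0.5258·0.0000 + 0.4742·5.0000] = 2.3009
Node d (S = 32.75): V_d = e^(−0.03)·[0.5258·5.0000 + 0.4742·18.1872] = 10.9208
Node 0 (S = 40): V_0 = e^(−0.03)·[0.5258·2.3009 + 0.4742·10.9208] = 6.1997

$6.20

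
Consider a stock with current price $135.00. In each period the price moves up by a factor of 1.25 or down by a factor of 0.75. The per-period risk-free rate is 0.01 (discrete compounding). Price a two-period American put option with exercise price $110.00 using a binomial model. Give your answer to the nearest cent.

$7.69

Risk-neutral probability p = (1 + 0.01 − 0.75)/(1.25 − 0.75) = 0.2600/0.5000 = 0.5200
Terminal stock prices: S_uu = 210.9, S_ud = 126.6, S_dd = 75.94
Terminal payoffs (K − S): max(-100.9, 0) = 0, max(-16.56, 0) = 0, max(34.06, 0) = 34.06
Node u (S = 168.8): continuation = 1/1.01·[0.5200·0.0000 + 0.4800·0.0000] = 0.0000; exercise value = 0.0000 ≤ continuation, so V_u = 0.0000
Node d (S = 101.2): continuation = 1/1.01·[0.5200·0.0000 + 0.4800·34.0625] = 16.1881; exercise value = 8.7500 ≤ continuation, so V_d = 16.1881
Node 0 (S = 135): continuation = 1/1.01·[0.5200·0.0000 + 0.4800·16.1881] = 7.6934; exercise value = 0.0000 ≤ continuation, so V_0 = 7.6934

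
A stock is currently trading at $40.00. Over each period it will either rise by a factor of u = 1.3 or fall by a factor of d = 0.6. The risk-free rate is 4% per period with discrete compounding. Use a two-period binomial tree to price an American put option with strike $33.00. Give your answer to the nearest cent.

$3.60

Risk-neutral probability p = (1 + 0.04 − 0.6)/(1.3 − 0.6) = 0.4400/0.7000 = 0.6286
Terminal stock prices: S_uu = 67.6, S_ud = 31.2, S_dd = 14.4
Terminal payoffs (K − S): max(-34.6, 0) = 0, max(1.8, 0) = 1.8, max(18.6, 0) = 18.6
Node u (S = 52): continuation = 1/1.04·[0.6286·0.0000 + 0.3714·1.8000] = 0.6429; exercise value = 0.0000 ≤ continuation, so V_u = 0.6429
Node d (S = 24): continuation = 1/1.04·[0.6286·1.8000 + 0.3714·18.6000] = 7.7308; exercise value = 9.0000 > continuation, so V_d = 9.0000 (exercise)
Node 0 (S = 40): continuation = 1/1.04·[0.6286·0.6429 + 0.3714·9.0000] = 3.6028; exercise value = 0.0000 ≤ continuation, so V_0 = 3.6028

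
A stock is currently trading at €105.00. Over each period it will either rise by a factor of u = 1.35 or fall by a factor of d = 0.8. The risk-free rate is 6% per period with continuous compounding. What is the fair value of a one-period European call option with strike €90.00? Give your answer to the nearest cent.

Risk-neutral probability p = (e^0.06 − 0.8)/(1.35 − 0.8) = 0.2618/0.5500 = 0.4761
Terminal stock prices: S_u = 141.8, S_d = 84
Terminal payoffs (S − K): max(51.75, 0) = 51.75, max(-6, 0) = 0
Node 0 (S = 105): V_0 = e^(−0.06)·[0.4761·51.7500 + 0.5239·0.0000] = 23.2017

€23.20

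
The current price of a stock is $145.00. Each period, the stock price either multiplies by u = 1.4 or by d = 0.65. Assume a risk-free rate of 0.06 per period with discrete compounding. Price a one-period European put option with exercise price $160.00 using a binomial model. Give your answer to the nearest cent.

Risk-neutral probability p = (1 + 0.06 − 0.65)/(1.4 − 0.65) = 0.4100/0.7500 = 0.5467
Terminal stock prices: S_u = 203, S_d = 94.25
Terminal payoffs (K − S): max(-43, 0) = 0, max(65.75, 0) = 65.75
Node 0 (S = 145): V_0 = 1/1.06·[0.5467·0.0000 + 0.4533·65.7500] = 28.1195

$28.12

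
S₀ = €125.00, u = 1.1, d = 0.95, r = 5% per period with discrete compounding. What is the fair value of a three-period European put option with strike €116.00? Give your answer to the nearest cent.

€0.28

Risk-neutral probability p = (1 + 0.05 − 0.95)/(1.1 − 0.95) = 0.1000/0.1500 = 0.6667
Terminal stock prices: S_uuu = 166.4, S_uud = 143.7, S_udd = 124.1, S_ddd = 107.2
Terminal payoffs (K − S): max(-50.38, 0) = 0, max(-27.69, 0) = 0, max(-8.094, 0) = 0, max(8.828, 0) = 8.828
Node uu (S = 151.3): V_uu = 1/1.05·[0.6667·0.0000 + 0.3333·0.0000] = 0.0000
Node ud (S = 130.6): V_ud = 1/1.05·[0.6667·0.0000 + 0.3333·0.0000] = 0.0000
Node dd (S = 112.8): V_dd = 1/1.05·[0.6667·0.0000 + 0.3333·8.8281] = 2.8026
Node u (S = 137.5): V_u = 1/1.05·[0.6667·0.0000 + 0.3333·0.0000] = 0.0000
Node d (S = 118.8): V_d = 1/1.05·[0.6667·0.0000 + 0.3333·2.8026] = 0.8897
Node 0 (S = 125): V_0 = 1/1.05·[0.6667·0.0000 + 0.3333·0.8897] = 0.2824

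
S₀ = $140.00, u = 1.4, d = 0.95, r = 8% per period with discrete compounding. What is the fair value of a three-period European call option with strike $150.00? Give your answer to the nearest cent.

Risk-neutral probability p = (1 + 0.08 − 0.95)/(1.4 − 0.95) = 0.1300/0.4500 = 0.2889
Terminal stock prices: S_uuu = 384.2, S_uud = 260.7, S_udd = 176.9, S_ddd = 120
Terminal payoffs (S − K): max(234.2, 0) = 234.2, max(110.7, 0) = 110.7, max(26.89, 0) = 26.89, max(-29.97, 0) = 0
Node uu (S = 274.4): V_uu = 1/1.08·[0.2889·234.1600 + 0.7111·110.6800] = 135.5111
Node ud (S = 186.2): V_ud = 1/1.08·[0.2889·110.6800 + 0.7111·26.8900] = 47.3111
Node dd (S = 126.3): V_dd = 1/1.08·[0.2889·26.8900 + 0.7111·0.0000] = 7.1928
Node u (S = 196): V_u = 1/1.08·[0.2889·135.5111 + 0.7111·47.3111] = 67.3992
Node d (S = 133): V_d = 1/1.08·[0.2889·47.3111 + 0.7111·7.1928] = 17.3912
Node 0 (S = 140): V_0 = 1/1.08·[0.2889·67.3992 + 0.7111·17.3912] = 29.4796

$29.48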